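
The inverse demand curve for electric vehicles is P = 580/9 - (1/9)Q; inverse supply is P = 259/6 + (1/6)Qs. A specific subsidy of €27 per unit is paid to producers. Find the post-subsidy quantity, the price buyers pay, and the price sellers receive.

Q' = 173.8; buyers pay 677/15; sellers receive 1082/15

Pre-subsidy: 580/9 - (1/9)Q = 259/6 + (1/6)Q gives Q* = 76.6 and P* = 839/15.
With the subsidy, sellers receive Ps = Pb + 27 for each unit, where Pb is the price buyers pay.
On the curves, Pb = 580/9 - (1/9)Q and Ps = 259/6 + (1/6)Q; the wedge Ps − Pb = 27 gives 259/6 + (1/6)Q − (580/9 - (1/9)Q) = 27, so Q' = 173.8.
Then Pb = 580/9 − (1/9)·173.8 = 677/15 and Ps = 259/6 + (1/6)·173.8 = 1082/15.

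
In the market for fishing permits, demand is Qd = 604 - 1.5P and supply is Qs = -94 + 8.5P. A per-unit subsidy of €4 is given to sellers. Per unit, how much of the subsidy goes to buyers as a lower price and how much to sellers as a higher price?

Buyers gain €3.4 per unit; sellers gain €0.6 per unit

Pre-subsidy: 604 - 1.5P = -94 + 8.5P gives P* = 69.8, Q* = 499.3.
With the subsidy, sellers receive Ps = Pb + 4 for each unit, where Pb is the price buyers pay.
Supply in terms of Pb becomes Qs = -94 + 8.5(Pb + 4) = -60 + 8.5Pb. Setting this equal to demand: 604 - 1.5Pb = -60 + 8.5Pb, so Pb = 66.4.
Sellers receive Ps = 66.4 + 4 = 70.4; Q' = 604 − 1.5·66.4 = 504.4.
Buyers' price falls by P* − Pb = 69.8 − 66.4 = 3.4; sellers' price rises by Ps − P* = 70.4 − 69.8 = 0.6.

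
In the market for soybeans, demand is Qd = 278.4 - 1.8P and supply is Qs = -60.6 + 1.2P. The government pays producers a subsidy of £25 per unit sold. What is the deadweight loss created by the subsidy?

Deadweight loss = £225

Pre-subsidy: 278.4 - 1.8P = -60.6 + 1.2P gives P* = 113, Q* = 75.
With the subsidy, sellers receive Ps = Pb + 25 for each unit, where Pb is the price buyers pay.
Supply in terms of Pb becomes Qs = -60.6 + 1.2(Pb + 25) = -30.6 + 1.2Pb. Setting this equal to demand: 278.4 - 1.8Pb = -30.6 + 1.2Pb, so Pb = 103.
Sellers receive Ps = 103 + 25 = 128; Q' = 278.4 − 1.8·103 = 93.
The subsidy expands output by 93 − 75 = 18 past the efficient level; on those units the gap between marginal cost and willingness to pay runs from 0 up to 25.
DWL = ½ × 25 × 18 = 225.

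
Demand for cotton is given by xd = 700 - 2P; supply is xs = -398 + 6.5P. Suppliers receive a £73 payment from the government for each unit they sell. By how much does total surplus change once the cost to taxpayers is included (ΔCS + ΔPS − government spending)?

Net change in total surplus = -69277/17

Pre-subsidy: 700 - 2P = -398 + 6.5P gives P* = 2196/17, x* = 7508/17.
With the subsidy, sellers receive Ps = Pb + 73 for each unit, where Pb is the price buyers pay.
Supply in terms of Pb becomes xs = -398 + 6.5(Pb + 73) = 76.5 + 6.5Pb. Setting this equal to demand: 700 - 2Pb = 76.5 + 6.5Pb, so Pb = 1247/17.
Sellers receive Ps = 1247/17 + 73 = 2488/17; x' = 700 − 2·(1247/17) = 9406/17.
ΔCS = ½(7508/17 + 9406/17)(2196/17 − 1247/17) = 8025693/289; ΔPS = ½(7508/17 + 9406/17)(2488/17 − 2196/17) = 2469444/289.
Government spending = 73 × 9406/17 = 686638/17.
Net change = 8025693/289 + 2469444/289 − 686638/17 = -69277/17. The loss equals the DWL triangle ½·73·1898/17.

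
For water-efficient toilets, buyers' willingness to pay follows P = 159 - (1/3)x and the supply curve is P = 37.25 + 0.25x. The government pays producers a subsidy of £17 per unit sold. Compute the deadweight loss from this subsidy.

Pre-subsidy: 159 - (1/3)x = 37.25 + 0.25x gives x* = 1461/7 and P* = 626/7.
With the subsidy, sellers receive Ps = Pb + 17 for each unit, where Pb is the price buyers pay.
On the curves, Pb = 159 - (1/3)x and Ps = 37.25 + 0.25x; the wedge Ps − Pb = 17 gives 37.25 + 0.25x − (159 - (1/3)x) = 17, so x' = 1665/7.
Then Pb = 159 − (1/3)·(1665/7) = 558/7 and Ps = 37.25 + 0.25·(1665/7) = 677/7.
The subsidy expands output by 1665/7 − 1461/7 = 204/7 past the efficient level; on those units the gap between marginal cost and willingness to pay runs from 0 up to 17.
DWL = ½ × 17 × 204/7 = 1734/7.

Deadweight loss = 1734/7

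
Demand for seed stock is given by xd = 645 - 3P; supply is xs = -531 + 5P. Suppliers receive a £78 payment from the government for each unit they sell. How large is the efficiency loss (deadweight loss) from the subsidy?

Deadweight loss = £5703.75

Pre-subsidy: 645 - 3P = -531 + 5P gives P* = 147, x* = 204.
With the subsidy, sellers receive Ps = Pb + 78 for each unit, where Pb is the price buyers pay.
Supply in terms of Pb becomes xs = -531 + 5(Pb + 78) = -141 + 5Pb. Setting this equal to demand: 645 - 3Pb = -141 + 5Pb, so Pb = 98.25.
Sellers receive Ps = 98.25 + 78 = 176.25; x' = 645 − 3·98.25 = 350.25.
The subsidy expands output by 350.25 − 204 = 146.25 past the efficient level; on those units the gap between marginal cost and willingness to pay runs from 0 up to 78.
DWL = ½ × 78 × 146.25 = 5703.75.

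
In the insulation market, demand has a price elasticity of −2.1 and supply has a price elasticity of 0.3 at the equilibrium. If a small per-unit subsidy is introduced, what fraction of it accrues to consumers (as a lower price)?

Consumer share = 0.125

For a small subsidy around the equilibrium, the benefit split depends on the relative slopes, which at a point are proportional to the elasticities.
Buyer share = εs/(εs + |εd|) = 0.3/(0.3 + 2.1) = 0.125; seller share = |εd|/(εs + |εd|) = 0.875.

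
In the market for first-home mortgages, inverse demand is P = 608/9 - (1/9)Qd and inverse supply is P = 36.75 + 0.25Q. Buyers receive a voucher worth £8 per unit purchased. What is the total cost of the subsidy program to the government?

Pre-subsidy: 608/9 - (1/9)Q = 36.75 + 0.25Q gives Q* = 1109/13 and P* = 755/13.
With the rebate, buyers effectively pay Pb = Ps − 8, where Ps is the price sellers receive.
On the curves, Pb = 608/9 - (1/9)Q and Ps = 36.75 + 0.25Q; the wedge Ps − Pb = 8 gives 36.75 + 0.25Q − (608/9 - (1/9)Q) = 8, so Q' = 1397/13.
Then Pb = 608/9 − (1/9)·(1397/13) = 723/13 and Ps = 36.75 + 0.25·(1397/13) = 827/13.
Government outlay = subsidy × quantity = 8 × 1397/13 = 11176/13.

Government cost = 11176/13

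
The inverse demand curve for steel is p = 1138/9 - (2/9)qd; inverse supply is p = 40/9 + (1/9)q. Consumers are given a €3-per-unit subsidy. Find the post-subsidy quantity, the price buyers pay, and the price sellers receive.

q' = 375; buyers pay 388/9; sellers receive 415/9

Pre-subsidy: 1138/9 - (2/9)q = 40/9 + (1/9)q gives q* = 366 and p* = 406/9.
With the rebate, buyers effectively pay pb = ps − 3, where ps is the price sellers receive.
On the curves, pb = 1138/9 - (2/9)q and ps = 40/9 + (1/9)q; the wedge ps − pb = 3 gives 40/9 + (1/9)q − (1138/9 - (2/9)q) = 3, so q' = 375.
Then pb = 1138/9 − (2/9)·375 = 388/9 and ps = 40/9 + (1/9)·375 = 415/9.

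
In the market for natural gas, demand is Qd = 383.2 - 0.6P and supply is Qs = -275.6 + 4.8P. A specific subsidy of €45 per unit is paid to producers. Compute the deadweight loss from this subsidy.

Pre-subsidy: 383.2 - 0.6P = -275.6 + 4.8P gives P* = 122, Q* = 310.
With the subsidy, sellers receive Ps = Pb + 45 for each unit, where Pb is the price buyers pay.
Supply in terms of Pb becomes Qs = -275.6 + 4.8(Pb + 45) = -59.6 + 4.8Pb. Setting this equal to demand: 383.2 - 0.6Pb = -59.6 + 4.8Pb, so Pb = 82.
Sellers receive Ps = 82 + 45 = 127; Q' = 383.2 − 0.6·82 = 334.
The subsidy expands output by 334 − 310 = 24 past the efficient level; on those units the gap between marginal cost and willingness to pay runs from 0 up to 45.
DWL = ½ × 45 × 24 = 540.

Deadweight loss = €540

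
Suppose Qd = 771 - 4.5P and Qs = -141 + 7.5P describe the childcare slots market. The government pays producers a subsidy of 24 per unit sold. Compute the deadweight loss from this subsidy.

Pre-subsidy: 771 - 4.5P = -141 + 7.5P gives P* = 76, Q* = 429.
With the subsidy, sellers receive Ps = Pb + 24 for each unit, where Pb is the price buyers pay.
Supply in terms of Pb becomes Qs = -141 + 7.5(Pb + 24) = 39 + 7.5Pb. Setting this equal to demand: 771 - 4.5Pb = 39 + 7.5Pb, so Pb = 61.
Sellers receive Ps = 61 + 24 = 85; Q' = 771 − 4.5·61 = 496.5.
The subsidy expands output by 496.5 − 429 = 67.5 past the efficient level; on those units the gap between marginal cost and willingness to pay runs from 0 up to 24.
DWL = ½ × 24 × 67.5 = 810.

Deadweight loss = 810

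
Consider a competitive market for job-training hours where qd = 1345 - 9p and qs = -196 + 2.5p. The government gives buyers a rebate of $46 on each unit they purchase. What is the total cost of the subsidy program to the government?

Pre-subsidy: 1345 - 9p = -196 + 2.5p gives p* = 134, q* = 139.
With the rebate, buyers effectively pay pb = ps − 46, where ps is the price sellers receive.
Demand in terms of ps becomes qd = 1345 − 9(ps − 46) = 1759 - 9ps. Setting this equal to supply: 1759 - 9ps = -196 + 2.5ps, so ps = 170.
Buyers pay pb = 170 − 46 = 124; q' = -196 + 2.5·170 = 229.
Government outlay = subsidy × quantity = 46 × 229 = 10534.

Government cost = $10534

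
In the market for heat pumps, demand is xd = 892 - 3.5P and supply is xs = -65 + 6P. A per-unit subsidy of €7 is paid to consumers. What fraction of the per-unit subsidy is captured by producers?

Producer share = 7/19

Pre-subsidy: 892 - 3.5P = -65 + 6P gives P* = 1914/19, x* = 10249/19.
With the rebate, buyers effectively pay Pb = Ps − 7, where Ps is the price sellers receive.
Demand in terms of Ps becomes xd = 892 − 3.5(Ps − 7) = 916.5 - 3.5Ps. Setting this equal to supply: 916.5 - 3.5Ps = -65 + 6Ps, so Ps = 1963/19.
Buyers pay Pb = 1963/19 − 7 = 1830/19; x' = -65 + 6·(1963/19) = 10543/19.
Buyers' price falls by P* − Pb = 1914/19 − 1830/19 = 84/19; sellers' price rises by Ps − P* = 1963/19 − 1914/19 = 49/19.
So producers capture (49/19)/7 = 7/19 of each unit of subsidy.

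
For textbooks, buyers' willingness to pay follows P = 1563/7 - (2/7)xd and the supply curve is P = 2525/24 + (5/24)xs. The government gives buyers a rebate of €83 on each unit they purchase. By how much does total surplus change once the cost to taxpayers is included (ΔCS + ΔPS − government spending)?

Net change in total surplus = -€6972

Pre-subsidy: 1563/7 - (2/7)x = 2525/24 + (5/24)x gives x* = 239 and P* = 155.
With the rebate, buyers effectively pay Pb = Ps − 83, where Ps is the price sellers receive.
On the curves, Pb = 1563/7 - (2/7)x and Ps = 2525/24 + (5/24)x; the wedge Ps − Pb = 83 gives 2525/24 + (5/24)x − (1563/7 - (2/7)x) = 83, so x' = 407.
Then Pb = 1563/7 − (2/7)·407 = 107 and Ps = 2525/24 + (5/24)·407 = 190.
ΔCS = ½(239 + 407)(155 − 107) = 15504; ΔPS = ½(239 + 407)(190 − 155) = 11305.
Government spending = 83 × 407 = 33781.
Net change = 15504 + 11305 − 33781 = -6972. The loss equals the DWL triangle ½·83·168.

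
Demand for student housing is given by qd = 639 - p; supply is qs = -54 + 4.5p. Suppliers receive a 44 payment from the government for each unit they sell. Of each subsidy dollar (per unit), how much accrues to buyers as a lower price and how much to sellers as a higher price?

Pre-subsidy: 639 - p = -54 + 4.5p gives p* = 126, q* = 513.
With the subsidy, sellers receive ps = pb + 44 for each unit, where pb is the price buyers pay.
Supply in terms of pb becomes qs = -54 + 4.5(pb + 44) = 144 + 4.5pb. Setting this equal to demand: 639 - pb = 144 + 4.5pb, so pb = 90.
Sellers receive ps = 90 + 44 = 134; q' = 639 − 1·90 = 549.
Buyers' price falls by p* − pb = 126 − 90 = 36; sellers' price rises by ps − p* = 134 − 126 = 8.

Buyers gain 36 per unit; sellers gain 8 per unit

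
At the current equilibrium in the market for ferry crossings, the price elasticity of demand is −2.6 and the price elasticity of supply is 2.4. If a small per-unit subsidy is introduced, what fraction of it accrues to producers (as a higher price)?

For a small subsidy around the equilibrium, the benefit split depends on the relative slopes, which at a point are proportional to the elasticities.
Buyer share = εs/(εs + |εd|) = 2.4/(2.4 + 2.6) = 0.48; seller share = |εd|/(εs + |εd|) = 0.52.
So producers capture 0.52 of the subsidy.

Producer share = 0.52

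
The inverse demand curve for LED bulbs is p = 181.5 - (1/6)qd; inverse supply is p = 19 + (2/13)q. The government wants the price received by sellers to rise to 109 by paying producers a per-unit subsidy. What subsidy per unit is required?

At a seller price of 109, quantity supplied is -123.5 + 6.5·109 = 585.
Buyers absorb 585 only when they pay pb = 181.5 − (1/6)·585 = 84.
s = ps − pb = 109 − 84 = 25.

Required subsidy s = 25 per unit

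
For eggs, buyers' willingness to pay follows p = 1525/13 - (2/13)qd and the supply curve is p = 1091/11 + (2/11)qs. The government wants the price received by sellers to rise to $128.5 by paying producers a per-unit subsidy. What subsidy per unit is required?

At a seller price of 128.5, quantity supplied is -545.5 + 5.5·128.5 = 161.25.
Buyers absorb 161.25 only when they pay pb = 1525/13 − (2/13)·161.25 = 92.5.
s = ps − pb = 128.5 − 92.5 = 36.

Required subsidy s = $36 per unit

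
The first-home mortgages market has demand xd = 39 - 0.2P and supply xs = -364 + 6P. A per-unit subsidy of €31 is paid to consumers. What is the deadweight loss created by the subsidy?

Pre-subsidy: 39 - 0.2P = -364 + 6P gives P* = 65, x* = 26.
With the rebate, buyers effectively pay Pb = Ps − 31, where Ps is the price sellers receive.
Demand in terms of Ps becomes xd = 39 − 0.2(Ps − 31) = 45.2 - 0.2Ps. Setting this equal to supply: 45.2 - 0.2Ps = -364 + 6Ps, so Ps = 66.
Buyers pay Pb = 66 − 31 = 35; x' = -364 + 6·66 = 32.
The subsidy expands output by 32 − 26 = 6 past the efficient level; on those units the gap between marginal cost and willingness to pay runs from 0 up to 31.
DWL = ½ × 31 × 6 = 93.

Deadweight loss = €93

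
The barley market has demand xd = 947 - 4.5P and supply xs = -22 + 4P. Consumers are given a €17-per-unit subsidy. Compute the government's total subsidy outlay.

Pre-subsidy: 947 - 4.5P = -22 + 4P gives P* = 114, x* = 434.
With the rebate, buyers effectively pay Pb = Ps − 17, where Ps is the price sellers receive.
Demand in terms of Ps becomes xd = 947 − 4.5(Ps − 17) = 1023.5 - 4.5Ps. Setting this equal to supply: 1023.5 - 4.5Ps = -22 + 4Ps, so Ps = 123.
Buyers pay Pb = 123 − 17 = 106; x' = -22 + 4·123 = 470.
Government outlay = subsidy × quantity = 17 × 470 = 7990.

Government cost = €7990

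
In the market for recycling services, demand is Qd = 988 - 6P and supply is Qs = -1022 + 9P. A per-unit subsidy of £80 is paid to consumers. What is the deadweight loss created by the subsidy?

Pre-subsidy: 988 - 6P = -1022 + 9P gives P* = 134, Q* = 184.
With the rebate, buyers effectively pay Pb = Ps − 80, where Ps is the price sellers receive.
Demand in terms of Ps becomes Qd = 988 − 6(Ps − 80) = 1468 - 6Ps. Setting this equal to supply: 1468 - 6Ps = -1022 + 9Ps, so Ps = 166.
Buyers pay Pb = 166 − 80 = 86; Q' = -1022 + 9·166 = 472.
The subsidy expands output by 472 − 184 = 288 past the efficient level; on those units the gap between marginal cost and willingness to pay runs from 0 up to 80.
DWL = ½ × 80 × 288 = 11520.

Deadweight loss = £11520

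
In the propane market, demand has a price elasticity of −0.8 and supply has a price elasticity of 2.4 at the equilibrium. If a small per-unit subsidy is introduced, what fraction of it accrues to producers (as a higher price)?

Producer share = 0.25

For a small subsidy around the equilibrium, the benefit split depends on the relative slopes, which at a point are proportional to the elasticities.
Buyer share = εs/(εs + |εd|) = 2.4/(2.4 + 0.8) = 0.75; seller share = |εd|/(εs + |εd|) = 0.25.
So producers capture 0.25 of the subsidy.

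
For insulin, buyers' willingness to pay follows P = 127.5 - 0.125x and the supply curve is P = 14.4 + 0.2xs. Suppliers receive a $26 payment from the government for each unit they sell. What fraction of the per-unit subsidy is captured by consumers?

Pre-subsidy: 127.5 - 0.125x = 14.4 + 0.2x gives x* = 348 and P* = 84.
With the subsidy, sellers receive Ps = Pb + 26 for each unit, where Pb is the price buyers pay.
On the curves, Pb = 127.5 - 0.125x and Ps = 14.4 + 0.2x; the wedge Ps − Pb = 26 gives 14.4 + 0.2x − (127.5 - 0.125x) = 26, so x' = 428.
Then Pb = 127.5 − 0.125·428 = 74 and Ps = 14.4 + 0.2·428 = 100.
Buyers' price falls by P* − Pb = 84 − 74 = 10; sellers' price rises by Ps − P* = 100 − 84 = 16.
So consumers capture 10/26 = 5/13 of each unit of subsidy.

Consumer share = 5/13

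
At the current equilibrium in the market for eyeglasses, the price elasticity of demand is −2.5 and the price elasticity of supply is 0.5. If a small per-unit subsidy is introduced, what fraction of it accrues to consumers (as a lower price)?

For a small subsidy around the equilibrium, the benefit split depends on the relative slopes, which at a point are proportional to the elasticities.
Buyer share = εs/(εs + |εd|) = 0.5/(0.5 + 2.5) = 1/6; seller share = |εd|/(εs + |εd|) = 5/6.

Consumer share = 1/6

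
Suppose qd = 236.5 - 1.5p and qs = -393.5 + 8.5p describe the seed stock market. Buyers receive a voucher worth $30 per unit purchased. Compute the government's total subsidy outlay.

Pre-subsidy: 236.5 - 1.5p = -393.5 + 8.5p gives p* = 63, q* = 142.
With the rebate, buyers effectively pay pb = ps − 30, where ps is the price sellers receive.
Demand in terms of ps becomes qd = 236.5 − 1.5(ps − 30) = 281.5 - 1.5ps. Setting this equal to supply: 281.5 - 1.5ps = -393.5 + 8.5ps, so ps = 67.5.
Buyers pay pb = 67.5 − 30 = 37.5; q' = -393.5 + 8.5·67.5 = 180.25.
Government outlay = subsidy × quantity = 30 × 180.25 = 5407.5.

Government cost = $5407.5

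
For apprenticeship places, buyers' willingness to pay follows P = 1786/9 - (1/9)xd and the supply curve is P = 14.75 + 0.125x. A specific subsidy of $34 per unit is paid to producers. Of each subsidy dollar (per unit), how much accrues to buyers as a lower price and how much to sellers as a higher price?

Buyers gain $16 per unit; sellers gain $18 per unit

Pre-subsidy: 1786/9 - (1/9)x = 14.75 + 0.125x gives x* = 778 and P* = 112.
With the subsidy, sellers receive Ps = Pb + 34 for each unit, where Pb is the price buyers pay.
On the curves, Pb = 1786/9 - (1/9)x and Ps = 14.75 + 0.125x; the wedge Ps − Pb = 34 gives 14.75 + 0.125x − (1786/9 - (1/9)x) = 34, so x' = 922.
Then Pb = 1786/9 − (1/9)·922 = 96 and Ps = 14.75 + 0.125·922 = 130.
Buyers' price falls by P* − Pb = 112 − 96 = 16; sellers' price rises by Ps − P* = 130 − 112 = 18.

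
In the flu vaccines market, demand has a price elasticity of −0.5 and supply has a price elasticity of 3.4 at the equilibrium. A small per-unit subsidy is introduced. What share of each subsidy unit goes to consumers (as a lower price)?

For a small subsidy around the equilibrium, the benefit split depends on the relative slopes, which at a point are proportional to the elasticities.
Buyer share = εs/(εs + |εd|) = 3.4/(3.4 + 0.5) = 34/39; seller share = |εd|/(εs + |εd|) = 5/39.

Consumer share = 34/39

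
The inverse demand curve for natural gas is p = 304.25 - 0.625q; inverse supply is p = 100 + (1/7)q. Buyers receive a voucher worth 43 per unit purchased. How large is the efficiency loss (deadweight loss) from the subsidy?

Deadweight loss = 1204

Pre-subsidy: 304.25 - 0.625q = 100 + (1/7)q gives q* = 266 and p* = 138.
With the rebate, buyers effectively pay pb = ps − 43, where ps is the price sellers receive.
On the curves, pb = 304.25 - 0.625q and ps = 100 + (1/7)q; the wedge ps − pb = 43 gives 100 + (1/7)q − (304.25 - 0.625q) = 43, so q' = 322.
Then pb = 304.25 − 0.625·322 = 103 and ps = 100 + (1/7)·322 = 146.
The subsidy expands output by 322 − 266 = 56 past the efficient level; on those units the gap between marginal cost and willingness to pay runs from 0 up to 43.
DWL = ½ × 43 × 56 = 1204.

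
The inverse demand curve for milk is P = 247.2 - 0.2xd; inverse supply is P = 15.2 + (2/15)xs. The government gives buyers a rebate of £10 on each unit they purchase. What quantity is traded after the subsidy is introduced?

x' = 726

Pre-subsidy: 247.2 - 0.2x = 15.2 + (2/15)x gives x* = 696 and P* = 108.
With the rebate, buyers effectively pay Pb = Ps − 10, where Ps is the price sellers receive.
On the curves, Pb = 247.2 - 0.2x and Ps = 15.2 + (2/15)x; the wedge Ps − Pb = 10 gives 15.2 + (2/15)x − (247.2 - 0.2x) = 10, so x' = 726.
Then Pb = 247.2 − 0.2·726 = 102 and Ps = 15.2 + (2/15)·726 = 112.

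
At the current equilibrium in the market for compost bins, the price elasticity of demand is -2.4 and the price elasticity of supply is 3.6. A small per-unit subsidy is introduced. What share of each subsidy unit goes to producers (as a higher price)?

For a small subsidy around the equilibrium, the benefit split depends on the relative slopes, which at a point are proportional to the elasticities.
Buyer share = εs/(εs + |εd|) = 3.6/(3.6 + 2.4) = 0.6; seller share = |εd|/(εs + |εd|) = 0.4.
So producers capture 0.4 of the subsidy.

Producer share = 0.4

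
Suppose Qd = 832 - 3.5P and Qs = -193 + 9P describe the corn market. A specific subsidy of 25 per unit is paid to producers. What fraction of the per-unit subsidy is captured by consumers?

Consumer share = 0.72

Pre-subsidy: 832 - 3.5P = -193 + 9P gives P* = 82, Q* = 545.
With the subsidy, sellers receive Ps = Pb + 25 for each unit, where Pb is the price buyers pay.
Supply in terms of Pb becomes Qs = -193 + 9(Pb + 25) = 32 + 9Pb. Setting this equal to demand: 832 - 3.5Pb = 32 + 9Pb, so Pb = 64.
Sellers receive Ps = 64 + 25 = 89; Q' = 832 − 3.5·64 = 608.
Buyers' price falls by P* − Pb = 82 − 64 = 18; sellers' price rises by Ps − P* = 89 − 82 = 7.
So consumers capture 18/25 = 0.72 of each unit of subsidy.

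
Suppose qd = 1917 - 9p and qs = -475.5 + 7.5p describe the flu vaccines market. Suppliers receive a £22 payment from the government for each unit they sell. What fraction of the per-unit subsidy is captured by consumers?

Consumer share = 5/11

Pre-subsidy: 1917 - 9p = -475.5 + 7.5p gives p* = 145, q* = 612.
With the subsidy, sellers receive ps = pb + 22 for each unit, where pb is the price buyers pay.
Supply in terms of pb becomes qs = -475.5 + 7.5(pb + 22) = -310.5 + 7.5pb. Setting this equal to demand: 1917 - 9pb = -310.5 + 7.5pb, so pb = 135.
Sellers receive ps = 135 + 22 = 157; q' = 1917 − 9·135 = 702.
Buyers' price falls by p* − pb = 145 − 135 = 10; sellers' price rises by ps − p* = 157 − 145 = 12.
So consumers capture 10/22 = 5/11 of each unit of subsidy.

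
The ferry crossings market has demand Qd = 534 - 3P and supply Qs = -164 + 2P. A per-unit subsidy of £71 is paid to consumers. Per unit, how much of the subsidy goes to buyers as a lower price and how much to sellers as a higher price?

Buyers gain £28.4 per unit; sellers gain £42.6 per unit

Pre-subsidy: 534 - 3P = -164 + 2P gives P* = 139.6, Q* = 115.2.
With the rebate, buyers effectively pay Pb = Ps − 71, where Ps is the price sellers receive.
Demand in terms of Ps becomes Qd = 534 − 3(Ps − 71) = 747 - 3Ps. Setting this equal to supply: 747 - 3Ps = -164 + 2Ps, so Ps = 182.2.
Buyers pay Pb = 182.2 − 71 = 111.2; Q' = -164 + 2·182.2 = 200.4.
Buyers' price falls by P* − Pb = 139.6 − 111.2 = 28.4; sellers' price rises by Ps − P* = 182.2 − 139.6 = 42.6.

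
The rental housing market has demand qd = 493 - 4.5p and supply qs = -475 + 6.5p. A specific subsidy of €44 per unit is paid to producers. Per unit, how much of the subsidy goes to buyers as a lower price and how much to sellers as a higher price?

Buyers gain €26 per unit; sellers gain €18 per unit

Pre-subsidy: 493 - 4.5p = -475 + 6.5p gives p* = 88, q* = 97.
With the subsidy, sellers receive ps = pb + 44 for each unit, where pb is the price buyers pay.
Supply in terms of pb becomes qs = -475 + 6.5(pb + 44) = -189 + 6.5pb. Setting this equal to demand: 493 - 4.5pb = -189 + 6.5pb, so pb = 62.
Sellers receive ps = 62 + 44 = 106; q' = 493 − 4.5·62 = 214.
Buyers' price falls by p* − pb = 88 − 62 = 26; sellers' price rises by ps − p* = 106 − 88 = 18.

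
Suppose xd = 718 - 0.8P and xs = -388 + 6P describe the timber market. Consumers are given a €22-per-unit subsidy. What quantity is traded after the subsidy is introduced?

Pre-subsidy: 718 - 0.8P = -388 + 6P gives P* = 2765/17, x* = 9994/17.
With the rebate, buyers effectively pay Pb = Ps − 22, where Ps is the price sellers receive.
Demand in terms of Ps becomes xd = 718 − 0.8(Ps − 22) = 735.6 - 0.8Ps. Setting this equal to supply: 735.6 - 0.8Ps = -388 + 6Ps, so Ps = 2809/17.
Buyers pay Pb = 2809/17 − 22 = 2435/17; x' = -388 + 6·(2809/17) = 10258/17.

x' = 10258/17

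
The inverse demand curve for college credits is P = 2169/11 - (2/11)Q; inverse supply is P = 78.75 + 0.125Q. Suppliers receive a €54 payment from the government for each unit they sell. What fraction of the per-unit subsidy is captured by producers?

Producer share = 11/27

Pre-subsidy: 2169/11 - (2/11)Q = 78.75 + 0.125Q gives Q* = 386 and P* = 127.
With the subsidy, sellers receive Ps = Pb + 54 for each unit, where Pb is the price buyers pay.
On the curves, Pb = 2169/11 - (2/11)Q and Ps = 78.75 + 0.125Q; the wedge Ps − Pb = 54 gives 78.75 + 0.125Q − (2169/11 - (2/11)Q) = 54, so Q' = 562.
Then Pb = 2169/11 − (2/11)·562 = 95 and Ps = 78.75 + 0.125·562 = 149.
Buyers' price falls by P* − Pb = 127 − 95 = 32; sellers' price rises by Ps − P* = 149 − 127 = 22.
So producers capture 22/54 = 11/27 of each unit of subsidy.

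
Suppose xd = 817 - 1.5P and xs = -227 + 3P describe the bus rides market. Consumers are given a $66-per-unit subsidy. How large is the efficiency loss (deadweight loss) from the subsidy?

Deadweight loss = $2178

Pre-subsidy: 817 - 1.5P = -227 + 3P gives P* = 232, x* = 469.
With the rebate, buyers effectively pay Pb = Ps − 66, where Ps is the price sellers receive.
Demand in terms of Ps becomes xd = 817 − 1.5(Ps − 66) = 916 - 1.5Ps. Setting this equal to supply: 916 - 1.5Ps = -227 + 3Ps, so Ps = 254.
Buyers pay Pb = 254 − 66 = 188; x' = -227 + 3·254 = 535.
The subsidy expands output by 535 − 469 = 66 past the efficient level; on those units the gap between marginal cost and willingness to pay runs from 0 up to 66.
DWL = ½ × 66 × 66 = 2178.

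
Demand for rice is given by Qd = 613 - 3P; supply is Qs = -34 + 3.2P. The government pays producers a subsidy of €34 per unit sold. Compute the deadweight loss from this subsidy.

Deadweight loss = 27744/31

Pre-subsidy: 613 - 3P = -34 + 3.2P gives P* = 3235/31, Q* = 9298/31.
With the subsidy, sellers receive Ps = Pb + 34 for each unit, where Pb is the price buyers pay.
Supply in terms of Pb becomes Qs = -34 + 3.2(Pb + 34) = 74.8 + 3.2Pb. Setting this equal to demand: 613 - 3Pb = 74.8 + 3.2Pb, so Pb = 2691/31.
Sellers receive Ps = 2691/31 + 34 = 3745/31; Q' = 613 − 3·(2691/31) = 10930/31.
The subsidy expands output by 10930/31 − 9298/31 = 1632/31 past the efficient level; on those units the gap between marginal cost and willingness to pay runs from 0 up to 34.
DWL = ½ × 34 × 1632/31 = 27744/31.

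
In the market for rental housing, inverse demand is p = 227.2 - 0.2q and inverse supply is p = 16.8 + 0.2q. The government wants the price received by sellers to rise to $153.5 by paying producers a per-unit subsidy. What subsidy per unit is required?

Required subsidy s = $63 per unit

At a seller price of 153.5, quantity supplied is -84 + 5·153.5 = 683.5.
Buyers absorb 683.5 only when they pay pb = 227.2 − 0.2·683.5 = 90.5.
s = ps − pb = 153.5 − 90.5 = 63.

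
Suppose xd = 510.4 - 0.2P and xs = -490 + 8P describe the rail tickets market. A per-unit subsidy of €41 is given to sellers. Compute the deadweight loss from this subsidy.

Deadweight loss = €164

Pre-subsidy: 510.4 - 0.2P = -490 + 8P gives P* = 122, x* = 486.
With the subsidy, sellers receive Ps = Pb + 41 for each unit, where Pb is the price buyers pay.
Supply in terms of Pb becomes xs = -490 + 8(Pb + 41) = -162 + 8Pb. Setting this equal to demand: 510.4 - 0.2Pb = -162 + 8Pb, so Pb = 82.
Sellers receive Ps = 82 + 41 = 123; x' = 510.4 − 0.2·82 = 494.
The subsidy expands output by 494 − 486 = 8 past the efficient level; on those units the gap between marginal cost and willingness to pay runs from 0 up to 41.
DWL = ½ × 41 × 8 = 164.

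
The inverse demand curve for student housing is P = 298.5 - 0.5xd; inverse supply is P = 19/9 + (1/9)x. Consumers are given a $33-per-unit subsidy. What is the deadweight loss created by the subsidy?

Deadweight loss = $891

Pre-subsidy: 298.5 - 0.5x = 19/9 + (1/9)x gives x* = 485 and P* = 56.
With the rebate, buyers effectively pay Pb = Ps − 33, where Ps is the price sellers receive.
On the curves, Pb = 298.5 - 0.5x and Ps = 19/9 + (1/9)x; the wedge Ps − Pb = 33 gives 19/9 + (1/9)x − (298.5 - 0.5x) = 33, so x' = 539.
Then Pb = 298.5 − 0.5·539 = 29 and Ps = 19/9 + (1/9)·539 = 62.
The subsidy expands output by 539 − 485 = 54 past the efficient level; on those units the gap between marginal cost and willingness to pay runs from 0 up to 33.
DWL = ½ × 33 × 54 = 891.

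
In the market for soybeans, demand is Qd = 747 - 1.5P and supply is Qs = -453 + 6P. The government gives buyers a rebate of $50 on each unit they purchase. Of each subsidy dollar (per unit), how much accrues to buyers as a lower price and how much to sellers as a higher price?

Pre-subsidy: 747 - 1.5P = -453 + 6P gives P* = 160, Q* = 507.
With the rebate, buyers effectively pay Pb = Ps − 50, where Ps is the price sellers receive.
Demand in terms of Ps becomes Qd = 747 − 1.5(Ps − 50) = 822 - 1.5Ps. Setting this equal to supply: 822 - 1.5Ps = -453 + 6Ps, so Ps = 170.
Buyers pay Pb = 170 − 50 = 120; Q' = -453 + 6·170 = 567.
Buyers' price falls by P* − Pb = 160 − 120 = 40; sellers' price rises by Ps − P* = 170 − 160 = 10.

Buyers gain $40 per unit; sellers gain $10 per unit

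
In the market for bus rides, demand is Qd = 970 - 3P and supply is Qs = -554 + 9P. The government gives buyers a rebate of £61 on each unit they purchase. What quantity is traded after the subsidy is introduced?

Q' = 726.25

Pre-subsidy: 970 - 3P = -554 + 9P gives P* = 127, Q* = 589.
With the rebate, buyers effectively pay Pb = Ps − 61, where Ps is the price sellers receive.
Demand in terms of Ps becomes Qd = 970 − 3(Ps − 61) = 1153 - 3Ps. Setting this equal to supply: 1153 - 3Ps = -554 + 9Ps, so Ps = 142.25.
Buyers pay Pb = 142.25 − 61 = 81.25; Q' = -554 + 9·142.25 = 726.25.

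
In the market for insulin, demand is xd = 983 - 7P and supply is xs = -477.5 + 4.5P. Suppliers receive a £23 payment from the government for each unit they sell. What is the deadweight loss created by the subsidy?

Deadweight loss = £724.5

Pre-subsidy: 983 - 7P = -477.5 + 4.5P gives P* = 127, x* = 94.
With the subsidy, sellers receive Ps = Pb + 23 for each unit, where Pb is the price buyers pay.
Supply in terms of Pb becomes xs = -477.5 + 4.5(Pb + 23) = -374 + 4.5Pb. Setting this equal to demand: 983 - 7Pb = -374 + 4.5Pb, so Pb = 118.
Sellers receive Ps = 118 + 23 = 141; x' = 983 − 7·118 = 157.
The subsidy expands output by 157 − 94 = 63 past the efficient level; on those units the gap between marginal cost and willingness to pay runs from 0 up to 23.
DWL = ½ × 23 × 63 = 724.5.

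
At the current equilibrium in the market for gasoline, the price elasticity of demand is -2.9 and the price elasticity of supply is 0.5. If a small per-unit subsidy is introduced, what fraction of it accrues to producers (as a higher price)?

For a small subsidy around the equilibrium, the benefit split depends on the relative slopes, which at a point are proportional to the elasticities.
Buyer share = εs/(εs + |εd|) = 0.5/(0.5 + 2.9) = 5/34; seller share = |εd|/(εs + |εd|) = 29/34.
So producers capture 29/34 of the subsidy.

Producer share = 29/34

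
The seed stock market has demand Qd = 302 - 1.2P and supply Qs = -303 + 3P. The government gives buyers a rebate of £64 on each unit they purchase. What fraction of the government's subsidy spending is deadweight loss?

DWL / government spending = 24/161

Pre-subsidy: 302 - 1.2P = -303 + 3P gives P* = 3025/21, Q* = 904/7.
With the rebate, buyers effectively pay Pb = Ps − 64, where Ps is the price sellers receive.
Demand in terms of Ps becomes Qd = 302 − 1.2(Ps − 64) = 378.8 - 1.2Ps. Setting this equal to supply: 378.8 - 1.2Ps = -303 + 3Ps, so Ps = 487/3.
Buyers pay Pb = 487/3 − 64 = 295/3; Q' = -303 + 3·(487/3) = 184.
ΔCS = ½(904/7 + 184)(3025/21 − 295/3) = 350720/49; ΔPS = ½(904/7 + 184)(487/3 − 3025/21) = 140288/49.
Government spending = 64 × 184 = 11776.
DWL = ½ × 64 × (184 − 904/7) = 12288/7; fraction = (12288/7) / 11776 = 24/161.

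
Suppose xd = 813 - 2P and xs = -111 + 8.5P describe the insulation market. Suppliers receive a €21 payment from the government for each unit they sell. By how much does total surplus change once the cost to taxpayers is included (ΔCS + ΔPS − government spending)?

Net change in total surplus = -€357

Pre-subsidy: 813 - 2P = -111 + 8.5P gives P* = 88, x* = 637.
With the subsidy, sellers receive Ps = Pb + 21 for each unit, where Pb is the price buyers pay.
Supply in terms of Pb becomes xs = -111 + 8.5(Pb + 21) = 67.5 + 8.5Pb. Setting this equal to demand: 813 - 2Pb = 67.5 + 8.5Pb, so Pb = 71.
Sellers receive Ps = 71 + 21 = 92; x' = 813 − 2·71 = 671.
ΔCS = ½(637 + 671)(88 − 71) = 11118; ΔPS = ½(637 + 671)(92 − 88) = 2616.
Government spending = 21 × 671 = 14091.
Net change = 11118 + 2616 − 14091 = -357. The loss equals the DWL triangle ½·21·34.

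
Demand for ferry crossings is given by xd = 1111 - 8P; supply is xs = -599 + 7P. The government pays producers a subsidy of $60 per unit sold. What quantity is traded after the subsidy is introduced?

x' = 423

Pre-subsidy: 1111 - 8P = -599 + 7P gives P* = 114, x* = 199.
With the subsidy, sellers receive Ps = Pb + 60 for each unit, where Pb is the price buyers pay.
Supply in terms of Pb becomes xs = -599 + 7(Pb + 60) = -179 + 7Pb. Setting this equal to demand: 1111 - 8Pb = -179 + 7Pb, so Pb = 86.
Sellers receive Ps = 86 + 60 = 146; x' = 1111 − 8·86 = 423.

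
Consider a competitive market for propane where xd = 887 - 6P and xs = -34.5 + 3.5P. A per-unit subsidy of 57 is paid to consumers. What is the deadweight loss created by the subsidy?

Deadweight loss = 3591

Pre-subsidy: 887 - 6P = -34.5 + 3.5P gives P* = 97, x* = 305.
With the rebate, buyers effectively pay Pb = Ps − 57, where Ps is the price sellers receive.
Demand in terms of Ps becomes xd = 887 − 6(Ps − 57) = 1229 - 6Ps. Setting this equal to supply: 1229 - 6Ps = -34.5 + 3.5Ps, so Ps = 133.
Buyers pay Pb = 133 − 57 = 76; x' = -34.5 + 3.5·133 = 431.
The subsidy expands output by 431 − 305 = 126 past the efficient level; on those units the gap between marginal cost and willingness to pay runs from 0 up to 57.
DWL = ½ × 57 × 126 = 3591.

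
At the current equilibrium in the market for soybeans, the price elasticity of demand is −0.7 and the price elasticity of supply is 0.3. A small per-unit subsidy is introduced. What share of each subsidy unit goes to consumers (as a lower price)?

For a small subsidy around the equilibrium, the benefit split depends on the relative slopes, which at a point are proportional to the elasticities.
Buyer share = εs/(εs + |εd|) = 0.3/(0.3 + 0.7) = 0.3; seller share = |εd|/(εs + |εd|) = 0.7.

Consumer share = 0.3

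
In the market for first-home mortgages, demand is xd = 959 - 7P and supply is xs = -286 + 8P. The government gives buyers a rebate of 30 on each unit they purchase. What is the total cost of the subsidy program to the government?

Government cost = 14700

Pre-subsidy: 959 - 7P = -286 + 8P gives P* = 83, x* = 378.
With the rebate, buyers effectively pay Pb = Ps − 30, where Ps is the price sellers receive.
Demand in terms of Ps becomes xd = 959 − 7(Ps − 30) = 1169 - 7Ps. Setting this equal to supply: 1169 - 7Ps = -286 + 8Ps, so Ps = 97.
Buyers pay Pb = 97 − 30 = 67; x' = -286 + 8·97 = 490.
Government outlay = subsidy × quantity = 30 × 490 = 14700.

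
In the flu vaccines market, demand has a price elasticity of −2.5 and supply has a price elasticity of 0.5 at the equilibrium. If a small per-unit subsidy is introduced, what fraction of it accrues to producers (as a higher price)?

Producer share = 5/6

For a small subsidy around the equilibrium, the benefit split depends on the relative slopes, which at a point are proportional to the elasticities.
Buyer share = εs/(εs + |εd|) = 0.5/(0.5 + 2.5) = 1/6; seller share = |εd|/(εs + |εd|) = 5/6.
So producers capture 5/6 of the subsidy.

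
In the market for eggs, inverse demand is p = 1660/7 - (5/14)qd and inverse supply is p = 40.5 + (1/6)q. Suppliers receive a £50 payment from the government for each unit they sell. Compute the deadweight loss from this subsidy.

Pre-subsidy: 1660/7 - (5/14)q = 40.5 + (1/6)q gives q* = 8259/22 and p* = 4535/44.
With the subsidy, sellers receive ps = pb + 50 for each unit, where pb is the price buyers pay.
On the curves, pb = 1660/7 - (5/14)q and ps = 40.5 + (1/6)q; the wedge ps − pb = 50 gives 40.5 + (1/6)q − (1660/7 - (5/14)q) = 50, so q' = 10359/22.
Then pb = 1660/7 − (5/14)·(10359/22) = 3035/44 and ps = 40.5 + (1/6)·(10359/22) = 5235/44.
The subsidy expands output by 10359/22 − 8259/22 = 1050/11 past the efficient level; on those units the gap between marginal cost and willingness to pay runs from 0 up to 50.
DWL = ½ × 50 × 1050/11 = 26250/11.

Deadweight loss = 26250/11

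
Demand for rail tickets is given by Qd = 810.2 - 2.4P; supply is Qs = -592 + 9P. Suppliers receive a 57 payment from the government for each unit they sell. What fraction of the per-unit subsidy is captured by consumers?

Consumer share = 15/19

Pre-subsidy: 810.2 - 2.4P = -592 + 9P gives P* = 123, Q* = 515.
With the subsidy, sellers receive Ps = Pb + 57 for each unit, where Pb is the price buyers pay.
Supply in terms of Pb becomes Qs = -592 + 9(Pb + 57) = -79 + 9Pb. Setting this equal to demand: 810.2 - 2.4Pb = -79 + 9Pb, so Pb = 78.
Sellers receive Ps = 78 + 57 = 135; Q' = 810.2 − 2.4·78 = 623.
Buyers' price falls by P* − Pb = 123 − 78 = 45; sellers' price rises by Ps − P* = 135 − 123 = 12.
So consumers capture 45/57 = 15/19 of each unit of subsidy.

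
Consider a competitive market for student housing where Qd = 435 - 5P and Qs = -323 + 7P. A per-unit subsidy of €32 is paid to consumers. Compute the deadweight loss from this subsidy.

Pre-subsidy: 435 - 5P = -323 + 7P gives P* = 379/6, Q* = 715/6.
With the rebate, buyers effectively pay Pb = Ps − 32, where Ps is the price sellers receive.
Demand in terms of Ps becomes Qd = 435 − 5(Ps − 32) = 595 - 5Ps. Setting this equal to supply: 595 - 5Ps = -323 + 7Ps, so Ps = 76.5.
Buyers pay Pb = 76.5 − 32 = 44.5; Q' = -323 + 7·76.5 = 212.5.
The subsidy expands output by 212.5 − 715/6 = 280/3 past the efficient level; on those units the gap between marginal cost and willingness to pay runs from 0 up to 32.
DWL = ½ × 32 × 280/3 = 4480/3.

Deadweight loss = 4480/3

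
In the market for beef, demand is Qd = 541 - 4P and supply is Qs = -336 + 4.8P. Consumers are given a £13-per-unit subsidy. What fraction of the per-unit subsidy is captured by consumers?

Consumer share = 6/11

Pre-subsidy: 541 - 4P = -336 + 4.8P gives P* = 4385/44, Q* = 1566/11.
With the rebate, buyers effectively pay Pb = Ps − 13, where Ps is the price sellers receive.
Demand in terms of Ps becomes Qd = 541 − 4(Ps − 13) = 593 - 4Ps. Setting this equal to supply: 593 - 4Ps = -336 + 4.8Ps, so Ps = 4645/44.
Buyers pay Pb = 4645/44 − 13 = 4073/44; Q' = -336 + 4.8·(4645/44) = 1878/11.
Buyers' price falls by P* − Pb = 4385/44 − 4073/44 = 78/11; sellers' price rises by Ps − P* = 4645/44 − 4385/44 = 65/11.
So consumers capture (78/11)/13 = 6/11 of each unit of subsidy.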